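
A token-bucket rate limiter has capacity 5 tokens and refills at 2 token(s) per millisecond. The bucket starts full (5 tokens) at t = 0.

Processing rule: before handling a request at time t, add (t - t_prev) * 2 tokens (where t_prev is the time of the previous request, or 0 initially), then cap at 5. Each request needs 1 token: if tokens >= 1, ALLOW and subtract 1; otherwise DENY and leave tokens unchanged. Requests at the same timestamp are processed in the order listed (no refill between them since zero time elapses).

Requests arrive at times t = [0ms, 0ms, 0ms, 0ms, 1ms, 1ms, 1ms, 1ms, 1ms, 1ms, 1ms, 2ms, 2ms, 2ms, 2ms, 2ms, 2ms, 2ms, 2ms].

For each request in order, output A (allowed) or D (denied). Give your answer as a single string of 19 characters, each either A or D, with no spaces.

Answer: AAAAAAADDDDAADDDDDD

Derivation:
Simulating step by step:
  req#1 t=0ms: ALLOW
  req#2 t=0ms: ALLOW
  req#3 t=0ms: ALLOW
  req#4 t=0ms: ALLOW
  req#5 t=1ms: ALLOW
  req#6 t=1ms: ALLOW
  req#7 t=1ms: ALLOW
  req#8 t=1ms: DENY
  req#9 t=1ms: DENY
  req#10 t=1ms: DENY
  req#11 t=1ms: DENY
  req#12 t=2ms: ALLOW
  req#13 t=2ms: ALLOW
  req#14 t=2ms: DENY
  req#15 t=2ms: DENY
  req#16 t=2ms: DENY
  req#17 t=2ms: DENY
  req#18 t=2ms: DENY
  req#19 t=2ms: DENY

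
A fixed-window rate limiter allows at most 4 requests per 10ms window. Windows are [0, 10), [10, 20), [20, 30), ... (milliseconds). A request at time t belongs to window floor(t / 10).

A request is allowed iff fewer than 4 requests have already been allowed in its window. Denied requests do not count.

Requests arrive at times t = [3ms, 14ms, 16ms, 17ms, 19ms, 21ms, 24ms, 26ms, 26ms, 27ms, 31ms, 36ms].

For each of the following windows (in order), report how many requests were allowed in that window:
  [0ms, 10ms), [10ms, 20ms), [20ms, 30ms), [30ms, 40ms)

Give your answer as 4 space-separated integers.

Processing requests:
  req#1 t=3ms (window 0): ALLOW
  req#2 t=14ms (window 1): ALLOW
  req#3 t=16ms (window 1): ALLOW
  req#4 t=17ms (window 1): ALLOW
  req#5 t=19ms (window 1): ALLOW
  req#6 t=21ms (window 2): ALLOW
  req#7 t=24ms (window 2): ALLOW
  req#8 t=26ms (window 2): ALLOW
  req#9 t=26ms (window 2): ALLOW
  req#10 t=27ms (window 2): DENY
  req#11 t=31ms (window 3): ALLOW
  req#12 t=36ms (window 3): ALLOW

Allowed counts by window: 1 4 4 2

Answer: 1 4 4 2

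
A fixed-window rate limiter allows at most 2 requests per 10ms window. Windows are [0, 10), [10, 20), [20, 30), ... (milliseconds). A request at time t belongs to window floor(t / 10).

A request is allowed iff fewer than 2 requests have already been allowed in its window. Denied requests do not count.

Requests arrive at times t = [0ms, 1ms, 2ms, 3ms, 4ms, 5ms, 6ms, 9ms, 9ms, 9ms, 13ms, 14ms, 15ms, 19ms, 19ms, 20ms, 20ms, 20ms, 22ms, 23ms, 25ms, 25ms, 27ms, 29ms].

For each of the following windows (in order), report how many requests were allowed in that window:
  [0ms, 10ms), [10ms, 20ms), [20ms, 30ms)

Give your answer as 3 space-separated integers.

Answer: 2 2 2

Derivation:
Processing requests:
  req#1 t=0ms (window 0): ALLOW
  req#2 t=1ms (window 0): ALLOW
  req#3 t=2ms (window 0): DENY
  req#4 t=3ms (window 0): DENY
  req#5 t=4ms (window 0): DENY
  req#6 t=5ms (window 0): DENY
  req#7 t=6ms (window 0): DENY
  req#8 t=9ms (window 0): DENY
  req#9 t=9ms (window 0): DENY
  req#10 t=9ms (window 0): DENY
  req#11 t=13ms (window 1): ALLOW
  req#12 t=14ms (window 1): ALLOW
  req#13 t=15ms (window 1): DENY
  req#14 t=19ms (window 1): DENY
  req#15 t=19ms (window 1): DENY
  req#16 t=20ms (window 2): ALLOW
  req#17 t=20ms (window 2): ALLOW
  req#18 t=20ms (window 2): DENY
  req#19 t=22ms (window 2): DENY
  req#20 t=23ms (window 2): DENY
  req#21 t=25ms (window 2): DENY
  req#22 t=25ms (window 2): DENY
  req#23 t=27ms (window 2): DENY
  req#24 t=29ms (window 2): DENY

Allowed counts by window: 2 2 2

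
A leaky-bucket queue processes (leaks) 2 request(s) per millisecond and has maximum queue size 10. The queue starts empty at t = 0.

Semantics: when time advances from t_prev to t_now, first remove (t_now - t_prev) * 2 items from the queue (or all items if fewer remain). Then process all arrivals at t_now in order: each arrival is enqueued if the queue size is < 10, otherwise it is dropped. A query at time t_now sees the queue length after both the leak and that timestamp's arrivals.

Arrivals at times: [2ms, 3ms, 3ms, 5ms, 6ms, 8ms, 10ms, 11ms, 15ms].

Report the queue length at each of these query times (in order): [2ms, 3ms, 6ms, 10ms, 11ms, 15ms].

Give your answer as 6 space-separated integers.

Queue lengths at query times:
  query t=2ms: backlog = 1
  query t=3ms: backlog = 2
  query t=6ms: backlog = 1
  query t=10ms: backlog = 1
  query t=11ms: backlog = 1
  query t=15ms: backlog = 1

Answer: 1 2 1 1 1 1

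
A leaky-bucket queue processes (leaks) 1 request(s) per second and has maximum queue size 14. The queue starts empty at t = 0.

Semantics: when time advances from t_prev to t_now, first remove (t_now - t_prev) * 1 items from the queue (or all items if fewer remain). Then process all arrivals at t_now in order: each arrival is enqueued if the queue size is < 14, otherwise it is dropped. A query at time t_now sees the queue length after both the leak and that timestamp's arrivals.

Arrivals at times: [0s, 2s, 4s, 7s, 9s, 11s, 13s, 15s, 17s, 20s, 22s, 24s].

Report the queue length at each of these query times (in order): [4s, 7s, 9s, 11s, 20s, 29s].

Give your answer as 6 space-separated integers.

Answer: 1 1 1 1 1 0

Derivation:
Queue lengths at query times:
  query t=4s: backlog = 1
  query t=7s: backlog = 1
  query t=9s: backlog = 1
  query t=11s: backlog = 1
  query t=20s: backlog = 1
  query t=29s: backlog = 0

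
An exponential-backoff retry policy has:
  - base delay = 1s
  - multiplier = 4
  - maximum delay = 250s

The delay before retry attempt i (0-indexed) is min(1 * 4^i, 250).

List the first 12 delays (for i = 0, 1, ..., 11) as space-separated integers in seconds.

Answer: 1 4 16 64 250 250 250 250 250 250 250 250

Derivation:
Computing each delay:
  i=0: min(1*4^0, 250) = 1
  i=1: min(1*4^1, 250) = 4
  i=2: min(1*4^2, 250) = 16
  i=3: min(1*4^3, 250) = 64
  i=4: min(1*4^4, 250) = 250
  i=5: min(1*4^5, 250) = 250
  i=6: min(1*4^6, 250) = 250
  i=7: min(1*4^7, 250) = 250
  i=8: min(1*4^8, 250) = 250
  i=9: min(1*4^9, 250) = 250
  i=10: min(1*4^10, 250) = 250
  i=11: min(1*4^11, 250) = 250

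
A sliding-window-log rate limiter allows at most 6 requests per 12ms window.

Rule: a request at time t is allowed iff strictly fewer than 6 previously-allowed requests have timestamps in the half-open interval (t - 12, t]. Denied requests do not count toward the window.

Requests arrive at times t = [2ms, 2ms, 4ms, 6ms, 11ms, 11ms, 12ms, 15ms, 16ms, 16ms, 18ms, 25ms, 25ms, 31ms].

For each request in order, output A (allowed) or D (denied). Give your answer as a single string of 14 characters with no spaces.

Answer: AAAAAADAAAAAAA

Derivation:
Tracking allowed requests in the window:
  req#1 t=2ms: ALLOW
  req#2 t=2ms: ALLOW
  req#3 t=4ms: ALLOW
  req#4 t=6ms: ALLOW
  req#5 t=11ms: ALLOW
  req#6 t=11ms: ALLOW
  req#7 t=12ms: DENY
  req#8 t=15ms: ALLOW
  req#9 t=16ms: ALLOW
  req#10 t=16ms: ALLOW
  req#11 t=18ms: ALLOW
  req#12 t=25ms: ALLOW
  req#13 t=25ms: ALLOW
  req#14 t=31ms: ALLOW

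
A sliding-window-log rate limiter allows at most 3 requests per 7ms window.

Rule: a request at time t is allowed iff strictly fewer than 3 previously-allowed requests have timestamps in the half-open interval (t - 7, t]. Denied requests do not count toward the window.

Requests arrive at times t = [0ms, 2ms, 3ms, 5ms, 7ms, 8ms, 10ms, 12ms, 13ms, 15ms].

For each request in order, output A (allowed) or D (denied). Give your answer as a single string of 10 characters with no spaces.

Tracking allowed requests in the window:
  req#1 t=0ms: ALLOW
  req#2 t=2ms: ALLOW
  req#3 t=3ms: ALLOW
  req#4 t=5ms: DENY
  req#5 t=7ms: ALLOW
  req#6 t=8ms: DENY
  req#7 t=10ms: ALLOW
  req#8 t=12ms: ALLOW
  req#9 t=13ms: DENY
  req#10 t=15ms: ALLOW

Answer: AAADADAADA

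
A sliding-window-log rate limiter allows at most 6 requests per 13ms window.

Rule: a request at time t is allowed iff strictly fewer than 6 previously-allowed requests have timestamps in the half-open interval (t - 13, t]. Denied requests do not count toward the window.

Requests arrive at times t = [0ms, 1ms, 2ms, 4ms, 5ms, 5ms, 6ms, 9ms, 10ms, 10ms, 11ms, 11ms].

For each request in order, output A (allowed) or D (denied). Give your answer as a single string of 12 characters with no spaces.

Tracking allowed requests in the window:
  req#1 t=0ms: ALLOW
  req#2 t=1ms: ALLOW
  req#3 t=2ms: ALLOW
  req#4 t=4ms: ALLOW
  req#5 t=5ms: ALLOW
  req#6 t=5ms: ALLOW
  req#7 t=6ms: DENY
  req#8 t=9ms: DENY
  req#9 t=10ms: DENY
  req#10 t=10ms: DENY
  req#11 t=11ms: DENY
  req#12 t=11ms: DENY

Answer: AAAAAADDDDDD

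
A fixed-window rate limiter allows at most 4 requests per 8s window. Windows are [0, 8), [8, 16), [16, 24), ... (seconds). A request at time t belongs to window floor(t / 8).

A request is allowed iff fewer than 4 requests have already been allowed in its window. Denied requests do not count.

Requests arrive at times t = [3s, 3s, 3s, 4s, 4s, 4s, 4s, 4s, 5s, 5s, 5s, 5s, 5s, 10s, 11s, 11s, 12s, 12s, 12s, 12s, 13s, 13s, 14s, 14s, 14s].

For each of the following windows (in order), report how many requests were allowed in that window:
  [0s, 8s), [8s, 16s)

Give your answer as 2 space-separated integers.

Answer: 4 4

Derivation:
Processing requests:
  req#1 t=3s (window 0): ALLOW
  req#2 t=3s (window 0): ALLOW
  req#3 t=3s (window 0): ALLOW
  req#4 t=4s (window 0): ALLOW
  req#5 t=4s (window 0): DENY
  req#6 t=4s (window 0): DENY
  req#7 t=4s (window 0): DENY
  req#8 t=4s (window 0): DENY
  req#9 t=5s (window 0): DENY
  req#10 t=5s (window 0): DENY
  req#11 t=5s (window 0): DENY
  req#12 t=5s (window 0): DENY
  req#13 t=5s (window 0): DENY
  req#14 t=10s (window 1): ALLOW
  req#15 t=11s (window 1): ALLOW
  req#16 t=11s (window 1): ALLOW
  req#17 t=12s (window 1): ALLOW
  req#18 t=12s (window 1): DENY
  req#19 t=12s (window 1): DENY
  req#20 t=12s (window 1): DENY
  req#21 t=13s (window 1): DENY
  req#22 t=13s (window 1): DENY
  req#23 t=14s (window 1): DENY
  req#24 t=14s (window 1): DENY
  req#25 t=14s (window 1): DENY

Allowed counts by window: 4 4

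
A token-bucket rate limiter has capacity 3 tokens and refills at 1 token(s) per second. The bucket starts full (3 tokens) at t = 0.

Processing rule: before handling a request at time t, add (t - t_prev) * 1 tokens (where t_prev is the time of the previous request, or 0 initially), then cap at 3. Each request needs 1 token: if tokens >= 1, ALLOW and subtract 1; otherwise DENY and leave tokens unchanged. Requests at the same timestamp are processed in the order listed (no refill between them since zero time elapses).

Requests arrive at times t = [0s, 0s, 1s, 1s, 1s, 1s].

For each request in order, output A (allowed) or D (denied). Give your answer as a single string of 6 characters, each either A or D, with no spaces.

Simulating step by step:
  req#1 t=0s: ALLOW
  req#2 t=0s: ALLOW
  req#3 t=1s: ALLOW
  req#4 t=1s: ALLOW
  req#5 t=1s: DENY
  req#6 t=1s: DENY

Answer: AAAADD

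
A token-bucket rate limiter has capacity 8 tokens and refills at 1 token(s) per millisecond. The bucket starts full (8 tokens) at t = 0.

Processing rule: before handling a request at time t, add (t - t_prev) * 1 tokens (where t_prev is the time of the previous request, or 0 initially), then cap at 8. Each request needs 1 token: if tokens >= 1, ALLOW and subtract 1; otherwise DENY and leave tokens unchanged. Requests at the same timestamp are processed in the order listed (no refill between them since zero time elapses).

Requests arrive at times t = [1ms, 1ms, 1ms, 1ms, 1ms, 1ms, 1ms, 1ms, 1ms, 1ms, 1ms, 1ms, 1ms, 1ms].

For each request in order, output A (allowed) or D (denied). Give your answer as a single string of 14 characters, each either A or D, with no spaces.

Simulating step by step:
  req#1 t=1ms: ALLOW
  req#2 t=1ms: ALLOW
  req#3 t=1ms: ALLOW
  req#4 t=1ms: ALLOW
  req#5 t=1ms: ALLOW
  req#6 t=1ms: ALLOW
  req#7 t=1ms: ALLOW
  req#8 t=1ms: ALLOW
  req#9 t=1ms: DENY
  req#10 t=1ms: DENY
  req#11 t=1ms: DENY
  req#12 t=1ms: DENY
  req#13 t=1ms: DENY
  req#14 t=1ms: DENY

Answer: AAAAAAAADDDDDD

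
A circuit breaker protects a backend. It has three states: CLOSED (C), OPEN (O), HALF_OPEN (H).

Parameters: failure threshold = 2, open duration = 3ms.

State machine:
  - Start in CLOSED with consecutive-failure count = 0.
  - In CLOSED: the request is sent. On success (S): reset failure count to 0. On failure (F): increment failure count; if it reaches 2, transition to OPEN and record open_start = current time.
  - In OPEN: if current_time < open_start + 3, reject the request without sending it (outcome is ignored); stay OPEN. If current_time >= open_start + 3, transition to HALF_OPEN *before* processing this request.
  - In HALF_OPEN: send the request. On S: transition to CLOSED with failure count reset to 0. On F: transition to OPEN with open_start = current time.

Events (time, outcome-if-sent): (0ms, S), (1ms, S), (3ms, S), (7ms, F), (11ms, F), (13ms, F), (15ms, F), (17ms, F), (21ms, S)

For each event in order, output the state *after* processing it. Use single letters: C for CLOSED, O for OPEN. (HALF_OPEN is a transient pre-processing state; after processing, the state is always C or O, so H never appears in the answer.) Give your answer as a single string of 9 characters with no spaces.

Answer: CCCCOOOOC

Derivation:
State after each event:
  event#1 t=0ms outcome=S: state=CLOSED
  event#2 t=1ms outcome=S: state=CLOSED
  event#3 t=3ms outcome=S: state=CLOSED
  event#4 t=7ms outcome=F: state=CLOSED
  event#5 t=11ms outcome=F: state=OPEN
  event#6 t=13ms outcome=F: state=OPEN
  event#7 t=15ms outcome=F: state=OPEN
  event#8 t=17ms outcome=F: state=OPEN
  event#9 t=21ms outcome=S: state=CLOSED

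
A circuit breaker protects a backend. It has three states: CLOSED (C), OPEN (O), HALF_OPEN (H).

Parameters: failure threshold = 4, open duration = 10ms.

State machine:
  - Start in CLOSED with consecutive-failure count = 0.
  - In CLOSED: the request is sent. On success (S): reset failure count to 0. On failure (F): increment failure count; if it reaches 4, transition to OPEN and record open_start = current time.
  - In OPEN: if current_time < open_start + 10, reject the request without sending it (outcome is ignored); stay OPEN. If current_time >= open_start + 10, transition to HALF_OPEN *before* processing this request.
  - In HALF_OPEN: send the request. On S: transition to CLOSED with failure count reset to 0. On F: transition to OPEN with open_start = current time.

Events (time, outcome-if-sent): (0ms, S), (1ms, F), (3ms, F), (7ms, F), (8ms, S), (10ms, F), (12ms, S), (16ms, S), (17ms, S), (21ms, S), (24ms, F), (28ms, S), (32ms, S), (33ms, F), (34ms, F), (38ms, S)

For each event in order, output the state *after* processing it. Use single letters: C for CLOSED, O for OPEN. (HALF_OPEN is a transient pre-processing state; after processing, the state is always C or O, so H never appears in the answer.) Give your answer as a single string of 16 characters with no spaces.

Answer: CCCCCCCCCCCCCCCC

Derivation:
State after each event:
  event#1 t=0ms outcome=S: state=CLOSED
  event#2 t=1ms outcome=F: state=CLOSED
  event#3 t=3ms outcome=F: state=CLOSED
  event#4 t=7ms outcome=F: state=CLOSED
  event#5 t=8ms outcome=S: state=CLOSED
  event#6 t=10ms outcome=F: state=CLOSED
  event#7 t=12ms outcome=S: state=CLOSED
  event#8 t=16ms outcome=S: state=CLOSED
  event#9 t=17ms outcome=S: state=CLOSED
  event#10 t=21ms outcome=S: state=CLOSED
  event#11 t=24ms outcome=F: state=CLOSED
  event#12 t=28ms outcome=S: state=CLOSED
  event#13 t=32ms outcome=S: state=CLOSED
  event#14 t=33ms outcome=F: state=CLOSED
  event#15 t=34ms outcome=F: state=CLOSED
  event#16 t=38ms outcome=S: state=CLOSED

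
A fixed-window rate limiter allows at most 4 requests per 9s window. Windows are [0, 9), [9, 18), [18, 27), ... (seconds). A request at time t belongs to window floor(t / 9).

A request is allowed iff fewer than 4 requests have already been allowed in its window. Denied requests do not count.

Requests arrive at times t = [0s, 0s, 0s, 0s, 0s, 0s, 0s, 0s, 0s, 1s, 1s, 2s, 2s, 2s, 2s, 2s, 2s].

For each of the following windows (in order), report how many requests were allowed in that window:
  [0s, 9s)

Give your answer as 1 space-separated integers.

Answer: 4

Derivation:
Processing requests:
  req#1 t=0s (window 0): ALLOW
  req#2 t=0s (window 0): ALLOW
  req#3 t=0s (window 0): ALLOW
  req#4 t=0s (window 0): ALLOW
  req#5 t=0s (window 0): DENY
  req#6 t=0s (window 0): DENY
  req#7 t=0s (window 0): DENY
  req#8 t=0s (window 0): DENY
  req#9 t=0s (window 0): DENY
  req#10 t=1s (window 0): DENY
  req#11 t=1s (window 0): DENY
  req#12 t=2s (window 0): DENY
  req#13 t=2s (window 0): DENY
  req#14 t=2s (window 0): DENY
  req#15 t=2s (window 0): DENY
  req#16 t=2s (window 0): DENY
  req#17 t=2s (window 0): DENY

Allowed counts by window: 4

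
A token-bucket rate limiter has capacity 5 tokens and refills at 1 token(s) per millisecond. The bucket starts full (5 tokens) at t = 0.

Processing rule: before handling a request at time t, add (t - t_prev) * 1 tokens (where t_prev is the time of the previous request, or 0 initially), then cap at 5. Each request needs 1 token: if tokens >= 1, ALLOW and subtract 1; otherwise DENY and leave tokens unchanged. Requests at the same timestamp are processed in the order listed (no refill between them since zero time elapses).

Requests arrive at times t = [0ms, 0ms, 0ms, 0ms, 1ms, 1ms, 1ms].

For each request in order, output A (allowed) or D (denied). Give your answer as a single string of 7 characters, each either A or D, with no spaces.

Simulating step by step:
  req#1 t=0ms: ALLOW
  req#2 t=0ms: ALLOW
  req#3 t=0ms: ALLOW
  req#4 t=0ms: ALLOW
  req#5 t=1ms: ALLOW
  req#6 t=1ms: ALLOW
  req#7 t=1ms: DENY

Answer: AAAAAAD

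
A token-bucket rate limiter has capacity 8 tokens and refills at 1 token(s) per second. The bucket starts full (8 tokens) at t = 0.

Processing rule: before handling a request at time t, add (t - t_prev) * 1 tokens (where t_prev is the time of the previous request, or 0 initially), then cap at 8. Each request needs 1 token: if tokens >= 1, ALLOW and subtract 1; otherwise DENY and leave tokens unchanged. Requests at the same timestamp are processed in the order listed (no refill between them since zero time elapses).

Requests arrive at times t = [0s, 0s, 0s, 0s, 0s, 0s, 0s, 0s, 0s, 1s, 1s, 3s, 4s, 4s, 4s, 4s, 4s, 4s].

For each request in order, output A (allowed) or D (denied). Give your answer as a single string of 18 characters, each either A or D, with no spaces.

Simulating step by step:
  req#1 t=0s: ALLOW
  req#2 t=0s: ALLOW
  req#3 t=0s: ALLOW
  req#4 t=0s: ALLOW
  req#5 t=0s: ALLOW
  req#6 t=0s: ALLOW
  req#7 t=0s: ALLOW
  req#8 t=0s: ALLOW
  req#9 t=0s: DENY
  req#10 t=1s: ALLOW
  req#11 t=1s: DENY
  req#12 t=3s: ALLOW
  req#13 t=4s: ALLOW
  req#14 t=4s: ALLOW
  req#15 t=4s: DENY
  req#16 t=4s: DENY
  req#17 t=4s: DENY
  req#18 t=4s: DENY

Answer: AAAAAAAADADAAADDDD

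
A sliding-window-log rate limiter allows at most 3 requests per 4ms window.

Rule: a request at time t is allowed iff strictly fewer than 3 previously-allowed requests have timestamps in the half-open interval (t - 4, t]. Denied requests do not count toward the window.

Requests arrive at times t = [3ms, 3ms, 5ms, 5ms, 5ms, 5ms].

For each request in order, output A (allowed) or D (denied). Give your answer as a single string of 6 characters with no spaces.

Answer: AAADDD

Derivation:
Tracking allowed requests in the window:
  req#1 t=3ms: ALLOW
  req#2 t=3ms: ALLOW
  req#3 t=5ms: ALLOW
  req#4 t=5ms: DENY
  req#5 t=5ms: DENY
  req#6 t=5ms: DENY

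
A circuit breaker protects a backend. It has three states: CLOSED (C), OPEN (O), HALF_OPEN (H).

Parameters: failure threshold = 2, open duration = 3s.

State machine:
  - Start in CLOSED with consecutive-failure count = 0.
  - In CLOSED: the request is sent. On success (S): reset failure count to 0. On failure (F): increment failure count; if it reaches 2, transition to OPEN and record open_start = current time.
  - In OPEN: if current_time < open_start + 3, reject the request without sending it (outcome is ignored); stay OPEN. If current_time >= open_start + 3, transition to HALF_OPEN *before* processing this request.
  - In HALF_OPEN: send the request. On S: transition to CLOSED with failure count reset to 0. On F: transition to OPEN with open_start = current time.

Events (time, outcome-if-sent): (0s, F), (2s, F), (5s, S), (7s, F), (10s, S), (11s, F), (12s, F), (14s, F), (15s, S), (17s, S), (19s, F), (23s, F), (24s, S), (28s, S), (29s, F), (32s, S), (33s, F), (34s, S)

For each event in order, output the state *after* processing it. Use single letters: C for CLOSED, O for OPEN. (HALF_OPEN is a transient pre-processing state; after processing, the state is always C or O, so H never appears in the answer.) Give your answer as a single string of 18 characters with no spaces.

State after each event:
  event#1 t=0s outcome=F: state=CLOSED
  event#2 t=2s outcome=F: state=OPEN
  event#3 t=5s outcome=S: state=CLOSED
  event#4 t=7s outcome=F: state=CLOSED
  event#5 t=10s outcome=S: state=CLOSED
  event#6 t=11s outcome=F: state=CLOSED
  event#7 t=12s outcome=F: state=OPEN
  event#8 t=14s outcome=F: state=OPEN
  event#9 t=15s outcome=S: state=CLOSED
  event#10 t=17s outcome=S: state=CLOSED
  event#11 t=19s outcome=F: state=CLOSED
  event#12 t=23s outcome=F: state=OPEN
  event#13 t=24s outcome=S: state=OPEN
  event#14 t=28s outcome=S: state=CLOSED
  event#15 t=29s outcome=F: state=CLOSED
  event#16 t=32s outcome=S: state=CLOSED
  event#17 t=33s outcome=F: state=CLOSED
  event#18 t=34s outcome=S: state=CLOSED

Answer: COCCCCOOCCCOOCCCCC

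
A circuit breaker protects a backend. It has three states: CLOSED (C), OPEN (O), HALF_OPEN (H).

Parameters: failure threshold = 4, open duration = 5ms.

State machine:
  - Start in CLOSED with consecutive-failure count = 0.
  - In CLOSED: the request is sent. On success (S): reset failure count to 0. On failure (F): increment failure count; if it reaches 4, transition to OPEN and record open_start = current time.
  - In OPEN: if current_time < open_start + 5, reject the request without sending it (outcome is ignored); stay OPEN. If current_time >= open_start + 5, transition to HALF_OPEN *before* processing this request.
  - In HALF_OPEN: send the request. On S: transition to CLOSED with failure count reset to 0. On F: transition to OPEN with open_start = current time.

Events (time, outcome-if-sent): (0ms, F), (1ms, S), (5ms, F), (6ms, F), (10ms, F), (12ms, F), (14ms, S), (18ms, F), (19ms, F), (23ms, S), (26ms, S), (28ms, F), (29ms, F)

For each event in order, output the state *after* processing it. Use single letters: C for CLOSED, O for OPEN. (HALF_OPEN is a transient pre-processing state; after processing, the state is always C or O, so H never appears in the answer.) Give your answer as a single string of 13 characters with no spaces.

State after each event:
  event#1 t=0ms outcome=F: state=CLOSED
  event#2 t=1ms outcome=S: state=CLOSED
  event#3 t=5ms outcome=F: state=CLOSED
  event#4 t=6ms outcome=F: state=CLOSED
  event#5 t=10ms outcome=F: state=CLOSED
  event#6 t=12ms outcome=F: state=OPEN
  event#7 t=14ms outcome=S: state=OPEN
  event#8 t=18ms outcome=F: state=OPEN
  event#9 t=19ms outcome=F: state=OPEN
  event#10 t=23ms outcome=S: state=CLOSED
  event#11 t=26ms outcome=S: state=CLOSED
  event#12 t=28ms outcome=F: state=CLOSED
  event#13 t=29ms outcome=F: state=CLOSED

Answer: CCCCCOOOOCCCC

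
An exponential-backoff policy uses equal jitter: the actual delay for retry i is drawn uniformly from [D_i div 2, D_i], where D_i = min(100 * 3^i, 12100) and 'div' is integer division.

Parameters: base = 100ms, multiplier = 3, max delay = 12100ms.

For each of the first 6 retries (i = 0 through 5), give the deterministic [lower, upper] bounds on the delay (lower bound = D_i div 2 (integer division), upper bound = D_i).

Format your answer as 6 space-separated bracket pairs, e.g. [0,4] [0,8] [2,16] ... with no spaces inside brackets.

Answer: [50,100] [150,300] [450,900] [1350,2700] [4050,8100] [6050,12100]

Derivation:
Computing bounds per retry:
  i=0: D_i=min(100*3^0,12100)=100, bounds=[50,100]
  i=1: D_i=min(100*3^1,12100)=300, bounds=[150,300]
  i=2: D_i=min(100*3^2,12100)=900, bounds=[450,900]
  i=3: D_i=min(100*3^3,12100)=2700, bounds=[1350,2700]
  i=4: D_i=min(100*3^4,12100)=8100, bounds=[4050,8100]
  i=5: D_i=min(100*3^5,12100)=12100, bounds=[6050,12100]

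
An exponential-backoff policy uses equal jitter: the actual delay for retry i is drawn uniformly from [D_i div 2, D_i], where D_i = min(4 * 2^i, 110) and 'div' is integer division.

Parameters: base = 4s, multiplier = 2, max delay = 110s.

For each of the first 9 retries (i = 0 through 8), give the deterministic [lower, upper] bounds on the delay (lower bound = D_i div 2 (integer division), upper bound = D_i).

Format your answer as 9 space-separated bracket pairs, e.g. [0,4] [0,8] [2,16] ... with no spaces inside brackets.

Computing bounds per retry:
  i=0: D_i=min(4*2^0,110)=4, bounds=[2,4]
  i=1: D_i=min(4*2^1,110)=8, bounds=[4,8]
  i=2: D_i=min(4*2^2,110)=16, bounds=[8,16]
  i=3: D_i=min(4*2^3,110)=32, bounds=[16,32]
  i=4: D_i=min(4*2^4,110)=64, bounds=[32,64]
  i=5: D_i=min(4*2^5,110)=110, bounds=[55,110]
  i=6: D_i=min(4*2^6,110)=110, bounds=[55,110]
  i=7: D_i=min(4*2^7,110)=110, bounds=[55,110]
  i=8: D_i=min(4*2^8,110)=110, bounds=[55,110]

Answer: [2,4] [4,8] [8,16] [16,32] [32,64] [55,110] [55,110] [55,110] [55,110]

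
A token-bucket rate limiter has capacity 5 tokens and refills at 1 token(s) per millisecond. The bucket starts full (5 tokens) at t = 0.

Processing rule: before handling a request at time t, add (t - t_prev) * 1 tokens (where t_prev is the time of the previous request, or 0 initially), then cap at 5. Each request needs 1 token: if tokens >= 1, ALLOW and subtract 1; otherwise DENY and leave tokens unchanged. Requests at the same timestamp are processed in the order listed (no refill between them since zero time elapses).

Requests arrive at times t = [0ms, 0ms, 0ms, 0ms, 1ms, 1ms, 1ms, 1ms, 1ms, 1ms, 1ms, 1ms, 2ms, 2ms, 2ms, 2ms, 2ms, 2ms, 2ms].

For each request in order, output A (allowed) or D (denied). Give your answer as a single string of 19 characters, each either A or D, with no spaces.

Answer: AAAAAADDDDDDADDDDDD

Derivation:
Simulating step by step:
  req#1 t=0ms: ALLOW
  req#2 t=0ms: ALLOW
  req#3 t=0ms: ALLOW
  req#4 t=0ms: ALLOW
  req#5 t=1ms: ALLOW
  req#6 t=1ms: ALLOW
  req#7 t=1ms: DENY
  req#8 t=1ms: DENY
  req#9 t=1ms: DENY
  req#10 t=1ms: DENY
  req#11 t=1ms: DENY
  req#12 t=1ms: DENY
  req#13 t=2ms: ALLOW
  req#14 t=2ms: DENY
  req#15 t=2ms: DENY
  req#16 t=2ms: DENY
  req#17 t=2ms: DENY
  req#18 t=2ms: DENY
  req#19 t=2ms: DENY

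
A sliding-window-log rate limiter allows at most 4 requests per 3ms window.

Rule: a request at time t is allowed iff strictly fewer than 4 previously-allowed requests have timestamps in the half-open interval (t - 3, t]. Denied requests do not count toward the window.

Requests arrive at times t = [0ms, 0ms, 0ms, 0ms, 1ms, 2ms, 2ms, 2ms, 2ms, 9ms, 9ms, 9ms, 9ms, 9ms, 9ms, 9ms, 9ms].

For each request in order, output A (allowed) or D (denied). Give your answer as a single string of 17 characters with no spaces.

Tracking allowed requests in the window:
  req#1 t=0ms: ALLOW
  req#2 t=0ms: ALLOW
  req#3 t=0ms: ALLOW
  req#4 t=0ms: ALLOW
  req#5 t=1ms: DENY
  req#6 t=2ms: DENY
  req#7 t=2ms: DENY
  req#8 t=2ms: DENY
  req#9 t=2ms: DENY
  req#10 t=9ms: ALLOW
  req#11 t=9ms: ALLOW
  req#12 t=9ms: ALLOW
  req#13 t=9ms: ALLOW
  req#14 t=9ms: DENY
  req#15 t=9ms: DENY
  req#16 t=9ms: DENY
  req#17 t=9ms: DENY

Answer: AAAADDDDDAAAADDDD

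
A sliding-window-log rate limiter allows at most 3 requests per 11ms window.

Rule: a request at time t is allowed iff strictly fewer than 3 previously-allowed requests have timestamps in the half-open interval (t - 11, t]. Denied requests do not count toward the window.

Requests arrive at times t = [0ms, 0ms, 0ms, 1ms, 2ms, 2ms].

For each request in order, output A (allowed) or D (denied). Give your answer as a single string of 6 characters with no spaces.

Tracking allowed requests in the window:
  req#1 t=0ms: ALLOW
  req#2 t=0ms: ALLOW
  req#3 t=0ms: ALLOW
  req#4 t=1ms: DENY
  req#5 t=2ms: DENY
  req#6 t=2ms: DENY

Answer: AAADDD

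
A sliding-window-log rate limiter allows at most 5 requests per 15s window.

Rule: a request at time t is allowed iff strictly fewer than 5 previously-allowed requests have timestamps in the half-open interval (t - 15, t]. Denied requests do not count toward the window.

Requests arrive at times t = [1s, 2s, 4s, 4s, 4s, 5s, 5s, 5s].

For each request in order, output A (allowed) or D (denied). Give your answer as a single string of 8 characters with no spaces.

Tracking allowed requests in the window:
  req#1 t=1s: ALLOW
  req#2 t=2s: ALLOW
  req#3 t=4s: ALLOW
  req#4 t=4s: ALLOW
  req#5 t=4s: ALLOW
  req#6 t=5s: DENY
  req#7 t=5s: DENY
  req#8 t=5s: DENY

Answer: AAAAADDD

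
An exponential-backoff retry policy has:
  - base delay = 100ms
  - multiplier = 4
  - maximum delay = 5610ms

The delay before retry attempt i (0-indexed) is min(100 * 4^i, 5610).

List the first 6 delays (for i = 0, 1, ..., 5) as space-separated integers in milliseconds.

Answer: 100 400 1600 5610 5610 5610

Derivation:
Computing each delay:
  i=0: min(100*4^0, 5610) = 100
  i=1: min(100*4^1, 5610) = 400
  i=2: min(100*4^2, 5610) = 1600
  i=3: min(100*4^3, 5610) = 5610
  i=4: min(100*4^4, 5610) = 5610
  i=5: min(100*4^5, 5610) = 5610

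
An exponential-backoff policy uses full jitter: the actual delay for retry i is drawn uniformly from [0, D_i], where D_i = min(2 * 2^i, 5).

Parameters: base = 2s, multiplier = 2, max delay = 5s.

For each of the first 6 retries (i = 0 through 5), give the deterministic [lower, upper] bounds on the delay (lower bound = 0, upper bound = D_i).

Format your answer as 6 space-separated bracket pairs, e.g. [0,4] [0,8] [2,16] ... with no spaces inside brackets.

Answer: [0,2] [0,4] [0,5] [0,5] [0,5] [0,5]

Derivation:
Computing bounds per retry:
  i=0: D_i=min(2*2^0,5)=2, bounds=[0,2]
  i=1: D_i=min(2*2^1,5)=4, bounds=[0,4]
  i=2: D_i=min(2*2^2,5)=5, bounds=[0,5]
  i=3: D_i=min(2*2^3,5)=5, bounds=[0,5]
  i=4: D_i=min(2*2^4,5)=5, bounds=[0,5]
  i=5: D_i=min(2*2^5,5)=5, bounds=[0,5]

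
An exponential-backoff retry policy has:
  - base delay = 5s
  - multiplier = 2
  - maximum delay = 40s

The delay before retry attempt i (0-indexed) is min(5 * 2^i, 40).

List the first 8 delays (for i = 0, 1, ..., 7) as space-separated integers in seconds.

Answer: 5 10 20 40 40 40 40 40

Derivation:
Computing each delay:
  i=0: min(5*2^0, 40) = 5
  i=1: min(5*2^1, 40) = 10
  i=2: min(5*2^2, 40) = 20
  i=3: min(5*2^3, 40) = 40
  i=4: min(5*2^4, 40) = 40
  i=5: min(5*2^5, 40) = 40
  i=6: min(5*2^6, 40) = 40
  i=7: min(5*2^7, 40) = 40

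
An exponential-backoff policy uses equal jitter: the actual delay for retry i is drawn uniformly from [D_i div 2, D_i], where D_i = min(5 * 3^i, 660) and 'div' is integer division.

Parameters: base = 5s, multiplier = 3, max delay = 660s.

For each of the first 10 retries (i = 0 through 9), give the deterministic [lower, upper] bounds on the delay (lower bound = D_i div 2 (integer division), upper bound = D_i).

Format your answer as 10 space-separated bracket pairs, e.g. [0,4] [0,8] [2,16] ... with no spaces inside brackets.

Answer: [2,5] [7,15] [22,45] [67,135] [202,405] [330,660] [330,660] [330,660] [330,660] [330,660]

Derivation:
Computing bounds per retry:
  i=0: D_i=min(5*3^0,660)=5, bounds=[2,5]
  i=1: D_i=min(5*3^1,660)=15, bounds=[7,15]
  i=2: D_i=min(5*3^2,660)=45, bounds=[22,45]
  i=3: D_i=min(5*3^3,660)=135, bounds=[67,135]
  i=4: D_i=min(5*3^4,660)=405, bounds=[202,405]
  i=5: D_i=min(5*3^5,660)=660, bounds=[330,660]
  i=6: D_i=min(5*3^6,660)=660, bounds=[330,660]
  i=7: D_i=min(5*3^7,660)=660, bounds=[330,660]
  i=8: D_i=min(5*3^8,660)=660, bounds=[330,660]
  i=9: D_i=min(5*3^9,660)=660, bounds=[330,660]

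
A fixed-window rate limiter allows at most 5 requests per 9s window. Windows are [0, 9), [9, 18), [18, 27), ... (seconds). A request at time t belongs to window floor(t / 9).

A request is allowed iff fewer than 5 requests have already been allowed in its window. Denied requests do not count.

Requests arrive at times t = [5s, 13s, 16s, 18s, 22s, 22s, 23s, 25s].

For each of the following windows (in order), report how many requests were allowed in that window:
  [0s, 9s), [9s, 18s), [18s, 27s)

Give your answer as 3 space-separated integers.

Answer: 1 2 5

Derivation:
Processing requests:
  req#1 t=5s (window 0): ALLOW
  req#2 t=13s (window 1): ALLOW
  req#3 t=16s (window 1): ALLOW
  req#4 t=18s (window 2): ALLOW
  req#5 t=22s (window 2): ALLOW
  req#6 t=22s (window 2): ALLOW
  req#7 t=23s (window 2): ALLOW
  req#8 t=25s (window 2): ALLOW

Allowed counts by window: 1 2 5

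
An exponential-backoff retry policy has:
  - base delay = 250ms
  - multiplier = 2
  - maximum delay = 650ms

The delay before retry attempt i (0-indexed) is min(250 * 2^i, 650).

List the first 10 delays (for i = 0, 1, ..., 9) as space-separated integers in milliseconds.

Computing each delay:
  i=0: min(250*2^0, 650) = 250
  i=1: min(250*2^1, 650) = 500
  i=2: min(250*2^2, 650) = 650
  i=3: min(250*2^3, 650) = 650
  i=4: min(250*2^4, 650) = 650
  i=5: min(250*2^5, 650) = 650
  i=6: min(250*2^6, 650) = 650
  i=7: min(250*2^7, 650) = 650
  i=8: min(250*2^8, 650) = 650
  i=9: min(250*2^9, 650) = 650

Answer: 250 500 650 650 650 650 650 650 650 650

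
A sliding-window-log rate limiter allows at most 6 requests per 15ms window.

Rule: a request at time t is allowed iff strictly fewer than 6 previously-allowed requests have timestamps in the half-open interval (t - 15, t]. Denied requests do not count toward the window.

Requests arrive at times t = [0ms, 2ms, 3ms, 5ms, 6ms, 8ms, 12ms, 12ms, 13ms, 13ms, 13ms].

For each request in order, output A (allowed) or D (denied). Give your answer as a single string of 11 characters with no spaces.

Answer: AAAAAADDDDD

Derivation:
Tracking allowed requests in the window:
  req#1 t=0ms: ALLOW
  req#2 t=2ms: ALLOW
  req#3 t=3ms: ALLOW
  req#4 t=5ms: ALLOW
  req#5 t=6ms: ALLOW
  req#6 t=8ms: ALLOW
  req#7 t=12ms: DENY
  req#8 t=12ms: DENY
  req#9 t=13ms: DENY
  req#10 t=13ms: DENY
  req#11 t=13ms: DENY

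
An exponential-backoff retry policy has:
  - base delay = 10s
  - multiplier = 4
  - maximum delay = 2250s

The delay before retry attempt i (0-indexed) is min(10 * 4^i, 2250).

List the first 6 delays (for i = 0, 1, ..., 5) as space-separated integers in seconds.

Computing each delay:
  i=0: min(10*4^0, 2250) = 10
  i=1: min(10*4^1, 2250) = 40
  i=2: min(10*4^2, 2250) = 160
  i=3: min(10*4^3, 2250) = 640
  i=4: min(10*4^4, 2250) = 2250
  i=5: min(10*4^5, 2250) = 2250

Answer: 10 40 160 640 2250 2250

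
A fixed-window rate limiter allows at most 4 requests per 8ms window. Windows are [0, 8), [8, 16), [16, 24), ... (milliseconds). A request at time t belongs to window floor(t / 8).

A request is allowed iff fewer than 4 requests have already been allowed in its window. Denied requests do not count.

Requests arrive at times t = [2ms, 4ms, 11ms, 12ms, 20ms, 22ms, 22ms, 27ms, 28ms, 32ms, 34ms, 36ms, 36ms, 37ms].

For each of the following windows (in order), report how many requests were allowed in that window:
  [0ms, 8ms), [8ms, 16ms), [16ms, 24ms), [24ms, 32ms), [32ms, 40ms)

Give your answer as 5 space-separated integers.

Answer: 2 2 3 2 4

Derivation:
Processing requests:
  req#1 t=2ms (window 0): ALLOW
  req#2 t=4ms (window 0): ALLOW
  req#3 t=11ms (window 1): ALLOW
  req#4 t=12ms (window 1): ALLOW
  req#5 t=20ms (window 2): ALLOW
  req#6 t=22ms (window 2): ALLOW
  req#7 t=22ms (window 2): ALLOW
  req#8 t=27ms (window 3): ALLOW
  req#9 t=28ms (window 3): ALLOW
  req#10 t=32ms (window 4): ALLOW
  req#11 t=34ms (window 4): ALLOW
  req#12 t=36ms (window 4): ALLOW
  req#13 t=36ms (window 4): ALLOW
  req#14 t=37ms (window 4): DENY

Allowed counts by window: 2 2 3 2 4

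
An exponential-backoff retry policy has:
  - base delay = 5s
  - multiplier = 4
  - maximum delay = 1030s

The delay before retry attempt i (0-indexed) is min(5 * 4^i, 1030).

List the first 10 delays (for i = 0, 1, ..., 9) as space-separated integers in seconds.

Computing each delay:
  i=0: min(5*4^0, 1030) = 5
  i=1: min(5*4^1, 1030) = 20
  i=2: min(5*4^2, 1030) = 80
  i=3: min(5*4^3, 1030) = 320
  i=4: min(5*4^4, 1030) = 1030
  i=5: min(5*4^5, 1030) = 1030
  i=6: min(5*4^6, 1030) = 1030
  i=7: min(5*4^7, 1030) = 1030
  i=8: min(5*4^8, 1030) = 1030
  i=9: min(5*4^9, 1030) = 1030

Answer: 5 20 80 320 1030 1030 1030 1030 1030 1030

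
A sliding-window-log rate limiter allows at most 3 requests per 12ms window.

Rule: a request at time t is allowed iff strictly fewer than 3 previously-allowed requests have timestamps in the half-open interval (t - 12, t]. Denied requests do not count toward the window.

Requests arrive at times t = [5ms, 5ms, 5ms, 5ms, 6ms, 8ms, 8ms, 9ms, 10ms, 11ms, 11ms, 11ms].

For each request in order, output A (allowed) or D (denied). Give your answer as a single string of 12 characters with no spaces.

Answer: AAADDDDDDDDD

Derivation:
Tracking allowed requests in the window:
  req#1 t=5ms: ALLOW
  req#2 t=5ms: ALLOW
  req#3 t=5ms: ALLOW
  req#4 t=5ms: DENY
  req#5 t=6ms: DENY
  req#6 t=8ms: DENY
  req#7 t=8ms: DENY
  req#8 t=9ms: DENY
  req#9 t=10ms: DENY
  req#10 t=11ms: DENY
  req#11 t=11ms: DENY
  req#12 t=11ms: DENY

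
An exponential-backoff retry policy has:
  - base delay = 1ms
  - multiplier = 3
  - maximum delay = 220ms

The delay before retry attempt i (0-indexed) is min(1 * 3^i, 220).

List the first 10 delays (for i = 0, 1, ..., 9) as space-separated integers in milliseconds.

Answer: 1 3 9 27 81 220 220 220 220 220

Derivation:
Computing each delay:
  i=0: min(1*3^0, 220) = 1
  i=1: min(1*3^1, 220) = 3
  i=2: min(1*3^2, 220) = 9
  i=3: min(1*3^3, 220) = 27
  i=4: min(1*3^4, 220) = 81
  i=5: min(1*3^5, 220) = 220
  i=6: min(1*3^6, 220) = 220
  i=7: min(1*3^7, 220) = 220
  i=8: min(1*3^8, 220) = 220
  i=9: min(1*3^9, 220) = 220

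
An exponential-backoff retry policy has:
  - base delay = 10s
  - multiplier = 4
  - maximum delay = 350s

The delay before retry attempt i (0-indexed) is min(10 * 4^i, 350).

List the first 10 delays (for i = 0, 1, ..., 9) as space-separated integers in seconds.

Answer: 10 40 160 350 350 350 350 350 350 350

Derivation:
Computing each delay:
  i=0: min(10*4^0, 350) = 10
  i=1: min(10*4^1, 350) = 40
  i=2: min(10*4^2, 350) = 160
  i=3: min(10*4^3, 350) = 350
  i=4: min(10*4^4, 350) = 350
  i=5: min(10*4^5, 350) = 350
  i=6: min(10*4^6, 350) = 350
  i=7: min(10*4^7, 350) = 350
  i=8: min(10*4^8, 350) = 350
  i=9: min(10*4^9, 350) = 350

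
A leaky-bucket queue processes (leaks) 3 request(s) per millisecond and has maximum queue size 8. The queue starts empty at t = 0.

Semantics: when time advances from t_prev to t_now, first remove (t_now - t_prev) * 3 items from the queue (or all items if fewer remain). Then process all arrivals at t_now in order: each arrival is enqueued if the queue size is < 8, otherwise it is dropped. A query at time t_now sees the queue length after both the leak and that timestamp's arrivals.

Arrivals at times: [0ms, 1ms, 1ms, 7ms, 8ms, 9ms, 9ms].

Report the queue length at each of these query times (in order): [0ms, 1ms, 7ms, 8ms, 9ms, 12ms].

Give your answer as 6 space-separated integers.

Answer: 1 2 1 1 2 0

Derivation:
Queue lengths at query times:
  query t=0ms: backlog = 1
  query t=1ms: backlog = 2
  query t=7ms: backlog = 1
  query t=8ms: backlog = 1
  query t=9ms: backlog = 2
  query t=12ms: backlog = 0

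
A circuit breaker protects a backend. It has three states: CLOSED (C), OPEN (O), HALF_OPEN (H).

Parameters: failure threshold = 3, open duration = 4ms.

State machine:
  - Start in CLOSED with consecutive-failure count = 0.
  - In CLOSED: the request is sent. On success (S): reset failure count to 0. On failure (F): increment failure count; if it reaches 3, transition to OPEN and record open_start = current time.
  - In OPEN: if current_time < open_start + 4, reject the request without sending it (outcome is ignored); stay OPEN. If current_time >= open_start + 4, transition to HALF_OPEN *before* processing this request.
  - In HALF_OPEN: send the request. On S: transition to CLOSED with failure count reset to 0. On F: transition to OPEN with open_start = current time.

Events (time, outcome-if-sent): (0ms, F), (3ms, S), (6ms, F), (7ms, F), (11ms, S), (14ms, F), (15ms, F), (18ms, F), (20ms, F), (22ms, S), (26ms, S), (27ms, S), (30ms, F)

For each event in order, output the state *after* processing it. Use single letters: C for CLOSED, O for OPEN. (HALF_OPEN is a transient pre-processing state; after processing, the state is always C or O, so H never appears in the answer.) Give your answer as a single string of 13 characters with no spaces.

Answer: CCCCCCCOOCCCC

Derivation:
State after each event:
  event#1 t=0ms outcome=F: state=CLOSED
  event#2 t=3ms outcome=S: state=CLOSED
  event#3 t=6ms outcome=F: state=CLOSED
  event#4 t=7ms outcome=F: state=CLOSED
  event#5 t=11ms outcome=S: state=CLOSED
  event#6 t=14ms outcome=F: state=CLOSED
  event#7 t=15ms outcome=F: state=CLOSED
  event#8 t=18ms outcome=F: state=OPEN
  event#9 t=20ms outcome=F: state=OPEN
  event#10 t=22ms outcome=S: state=CLOSED
  event#11 t=26ms outcome=S: state=CLOSED
  event#12 t=27ms outcome=S: state=CLOSED
  event#13 t=30ms outcome=F: state=CLOSED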